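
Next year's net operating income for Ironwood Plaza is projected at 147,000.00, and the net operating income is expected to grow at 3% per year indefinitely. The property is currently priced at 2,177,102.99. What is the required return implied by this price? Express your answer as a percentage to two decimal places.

P = D₁/(r − g) ⇒ r = D₁/P + g = 147,000.0000/2,177,102.99 + 0.03 = 0.067521 + 0.03 = 0.097521

9.75%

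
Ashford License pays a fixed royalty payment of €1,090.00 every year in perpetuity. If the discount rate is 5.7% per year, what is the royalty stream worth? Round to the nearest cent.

€19122.81

Level perpetuity: PV = C / r = €1,090.00 / 0.057 = €19,122.81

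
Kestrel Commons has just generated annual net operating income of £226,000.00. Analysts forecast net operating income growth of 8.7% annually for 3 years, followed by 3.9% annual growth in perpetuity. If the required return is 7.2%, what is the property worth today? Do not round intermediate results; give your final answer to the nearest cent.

£8115621.12

D_1 = 245662.00000
D_2 = 267034.59400
D_3 = 290266.60368
Terminal value at year 3: TV = D_3×(1+g_2)/(r−g_2) = 301587.00122/0.033 = 9139000.03701
P_0 = D_1/(1+r)^1 + D_2/(1+r)^2 + D_3/(1+r)^3 + TV/(1+r)^3
    = 229162.31343 + 232368.87565 + 235620.30582 + 7418469.62862 = 8115621.12352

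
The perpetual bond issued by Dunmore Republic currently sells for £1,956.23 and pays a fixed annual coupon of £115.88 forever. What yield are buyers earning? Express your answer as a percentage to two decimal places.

P = C/r ⇒ r = C/P = £115.88/£1,956.23 = 0.059236

5.92%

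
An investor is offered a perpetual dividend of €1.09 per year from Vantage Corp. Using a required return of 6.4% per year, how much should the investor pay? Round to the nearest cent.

€17.03

Level perpetuity: PV = C / r = €1.09 / 0.064 = €17.03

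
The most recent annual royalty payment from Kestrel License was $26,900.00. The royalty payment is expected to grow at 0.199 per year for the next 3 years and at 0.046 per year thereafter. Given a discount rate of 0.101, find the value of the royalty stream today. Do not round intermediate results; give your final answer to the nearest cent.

$756656.78

D_1 = 32253.10000
D_2 = 38671.46690
D_3 = 46367.08881
Terminal value at year 3: TV = D_3×(1+g_2)/(r−g_2) = 48499.97490/0.055 = 881817.72543
P_0 = D_1/(1+r)^1 + D_2/(1+r)^2 + D_3/(1+r)^3 + TV/(1+r)^3
    = 29294.36876 + 31901.86025 + 34741.44454 + 660719.10896 = 756656.78251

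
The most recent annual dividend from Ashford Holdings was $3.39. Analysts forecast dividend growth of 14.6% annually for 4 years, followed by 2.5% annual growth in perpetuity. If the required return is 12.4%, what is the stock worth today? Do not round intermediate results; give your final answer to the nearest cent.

$52.16

D_1 = 3.88494
D_2 = 4.45214
D_3 = 5.10215
D_4 = 5.84707
Terminal value at year 4: TV = D_4×(1+g_2)/(r−g_2) = 5.99325/0.099 = 60.53783
P_0 = D_1/(1+r)^1 + D_2/(1+r)^2 + D_3/(1+r)^3 + D_4/(1+r)^4 + TV/(1+r)^4
    = 3.45635 + 3.52400 + 3.59298 + 3.66330 + 37.92814 = 52.16478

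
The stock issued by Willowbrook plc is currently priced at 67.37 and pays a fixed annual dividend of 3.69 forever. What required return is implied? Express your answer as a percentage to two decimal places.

P = C/r ⇒ r = C/P = 3.69/67.37 = 0.054772

5.48%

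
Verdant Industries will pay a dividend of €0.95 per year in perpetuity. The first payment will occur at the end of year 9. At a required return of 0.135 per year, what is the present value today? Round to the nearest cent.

Value at end of year 8: C / r = €0.95 / 0.135 = €7.0370
Discount to today: PV = €7.0370 / (1 + 0.135)^8 = €7.0370 / 2.754019 = €2.56

€2.56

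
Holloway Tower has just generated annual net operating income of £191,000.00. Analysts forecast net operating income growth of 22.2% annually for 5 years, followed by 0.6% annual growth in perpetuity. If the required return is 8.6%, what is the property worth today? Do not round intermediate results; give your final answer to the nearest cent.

£5712203.18

D_1 = 233402.00000
D_2 = 285217.24400
D_3 = 348535.47217
D_4 = 425910.34699
D_5 = 520462.44402
Terminal value at year 5: TV = D_5×(1+g_2)/(r−g_2) = 523585.21869/0.08 = 6544815.23356
P_0 = D_1/(1+r)^1 + D_2/(1+r)^2 + D_3/(1+r)^3 + D_4/(1+r)^4 + D_5/(1+r)^5 + TV/(1+r)^5
    = 214918.96869 + 241833.31468 + 272118.14967 + 306195.56068 + 344540.49277 + 4332596.69655 = 5712203.18303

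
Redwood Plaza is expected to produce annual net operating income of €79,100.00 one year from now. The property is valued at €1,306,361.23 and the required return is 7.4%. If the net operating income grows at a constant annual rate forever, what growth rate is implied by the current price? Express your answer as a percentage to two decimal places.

1.35%

P = D₁/(r−g) ⇒ g = r − D₁/P = 0.074 − €79,100.00/€1,306,361.23 = 0.013450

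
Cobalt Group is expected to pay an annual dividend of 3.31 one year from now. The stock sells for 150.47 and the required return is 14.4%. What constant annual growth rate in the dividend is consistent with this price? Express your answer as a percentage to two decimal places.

12.20%

P = D₁/(r−g) ⇒ g = r − D₁/P = 0.144 − 3.31/150.47 = 0.122002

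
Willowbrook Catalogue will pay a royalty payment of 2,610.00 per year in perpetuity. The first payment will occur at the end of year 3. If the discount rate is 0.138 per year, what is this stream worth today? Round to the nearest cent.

14604.17

Value at end of year 2: C / r = 2,610.00 / 0.138 = 18,913.0435
Discount to today: PV = 18,913.0435 / (1 + 0.138)^2 = 18,913.0435 / 1.295044 = 14,604.17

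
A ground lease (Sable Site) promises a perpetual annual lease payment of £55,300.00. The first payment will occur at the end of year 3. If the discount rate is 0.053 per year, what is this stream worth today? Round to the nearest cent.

Value at end of year 2: C / r = £55,300.00 / 0.053 = £1,043,396.2264
Discount to today: PV = £1,043,396.2264 / (1 + 0.053)^2 = £1,043,396.2264 / 1.108809 = £941,006.27

£941006.27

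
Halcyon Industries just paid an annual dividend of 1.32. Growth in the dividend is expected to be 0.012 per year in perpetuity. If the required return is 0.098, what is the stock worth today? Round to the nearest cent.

15.53

D₁ = D₀ × (1 + g) = 1.32 × 1.012 = 1.3358
Growing perpetuity: P = D₁ / (r − g) = 1.3358 / (0.098 − 0.012) = 15.53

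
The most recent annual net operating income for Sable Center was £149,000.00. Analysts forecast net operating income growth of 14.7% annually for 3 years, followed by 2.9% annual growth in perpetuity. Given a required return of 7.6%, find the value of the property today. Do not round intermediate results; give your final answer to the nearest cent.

£4460085.20

D_1 = 170903.00000
D_2 = 196025.74100
D_3 = 224841.52493
Terminal value at year 3: TV = D_3×(1+g_2)/(r−g_2) = 231361.92915/0.047 = 4922594.23723
P_0 = D_1/(1+r)^1 + D_2/(1+r)^2 + D_3/(1+r)^3 + TV/(1+r)^3
    = 158831.78439 + 169312.32035 + 180484.41583 + 3951456.67855 = 4460085.19911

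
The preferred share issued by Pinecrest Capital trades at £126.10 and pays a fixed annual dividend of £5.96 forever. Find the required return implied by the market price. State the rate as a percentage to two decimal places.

P = C/r ⇒ r = C/P = £5.96/£126.10 = 0.047264

4.73%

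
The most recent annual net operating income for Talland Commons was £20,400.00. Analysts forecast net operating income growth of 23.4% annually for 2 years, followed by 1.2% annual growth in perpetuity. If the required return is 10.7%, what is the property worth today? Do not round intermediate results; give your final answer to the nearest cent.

£318125.94

D_1 = 25173.60000
D_2 = 31064.22240
Terminal value at year 2: TV = D_2×(1+g_2)/(r−g_2) = 31436.99307/0.095 = 330915.71651
P_0 = D_1/(1+r)^1 + D_2/(1+r)^2 + TV/(1+r)^2
    = 22740.37940 + 25349.25762 + 270036.30222 = 318125.93924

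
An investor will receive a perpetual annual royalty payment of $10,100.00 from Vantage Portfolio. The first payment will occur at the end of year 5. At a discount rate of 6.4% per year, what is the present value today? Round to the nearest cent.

$123133.12

Value at end of year 4: C / r = $10,100.00 / 0.064 = $157,812.5000
Discount to today: PV = $157,812.5000 / (1 + 0.064)^4 = $157,812.5000 / 1.281641 = $123,133.12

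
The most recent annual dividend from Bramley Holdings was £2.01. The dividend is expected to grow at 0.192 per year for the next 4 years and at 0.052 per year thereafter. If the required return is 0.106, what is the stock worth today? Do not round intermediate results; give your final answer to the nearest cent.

D_1 = 2.39592
D_2 = 2.85594
D_3 = 3.40428
D_4 = 4.05790
Terminal value at year 4: TV = D_4×(1+g_2)/(r−g_2) = 4.26891/0.054 = 79.05386
P_0 = D_1/(1+r)^1 + D_2/(1+r)^2 + D_3/(1+r)^3 + D_4/(1+r)^4 + TV/(1+r)^4
    = 2.16629 + 2.33474 + 2.51628 + 2.71194 + 52.83267 = 62.56193

£62.56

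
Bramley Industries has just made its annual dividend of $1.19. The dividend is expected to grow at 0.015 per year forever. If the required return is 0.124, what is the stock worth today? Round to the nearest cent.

D₁ = D₀ × (1 + g) = $1.19 × 1.015 = $1.2079
Growing perpetuity: P = D₁ / (r − g) = $1.2079 / (0.124 − 0.015) = $11.08

$11.08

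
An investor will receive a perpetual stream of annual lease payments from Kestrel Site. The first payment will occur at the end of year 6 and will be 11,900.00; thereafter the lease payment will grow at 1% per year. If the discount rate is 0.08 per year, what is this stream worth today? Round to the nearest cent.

Value at end of year 5: C₁ / (r − g) = 11,900.00 / (0.08 − 0.01) = 170,000.0000
Discount to today: PV = 170,000.0000 / (1 + 0.08)^5 = 170,000.0000 / 1.469328 = 115,699.14

115699.14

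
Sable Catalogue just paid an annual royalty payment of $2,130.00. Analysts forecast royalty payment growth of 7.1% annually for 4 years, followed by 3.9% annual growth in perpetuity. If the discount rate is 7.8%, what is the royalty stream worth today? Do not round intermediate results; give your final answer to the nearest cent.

D_1 = 2281.23000
D_2 = 2443.19733
D_3 = 2616.66434
D_4 = 2802.44751
Terminal value at year 4: TV = D_4×(1+g_2)/(r−g_2) = 2911.74296/0.039 = 74660.07593
P_0 = D_1/(1+r)^1 + D_2/(1+r)^2 + D_3/(1+r)^3 + D_4/(1+r)^4 + TV/(1+r)^4
    = 2116.16883 + 2102.42748 + 2088.77535 + 2075.21187 + 55285.77270 = 63668.35623

$63668.36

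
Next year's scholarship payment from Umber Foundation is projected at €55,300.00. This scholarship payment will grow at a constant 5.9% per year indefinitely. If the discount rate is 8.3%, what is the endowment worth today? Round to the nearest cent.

Growing perpetuity: P = D₁ / (r − g) = €55,300.0000 / (0.083 − 0.059) = €2,304,166.67

€2304166.67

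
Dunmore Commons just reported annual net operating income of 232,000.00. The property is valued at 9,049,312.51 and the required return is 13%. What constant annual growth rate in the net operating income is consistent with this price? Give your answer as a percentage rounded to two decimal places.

10.18%

P = D₀(1+g)/(r−g) ⇒ P(r−g) = D₀(1+g) ⇒ g(P+D₀) = P·r − D₀
g = (P·r − D₀)/(P + D₀) = (9,049,312.51×0.13 − 232,000.00) / (9,049,312.51 + 232,000.00) = 0.101754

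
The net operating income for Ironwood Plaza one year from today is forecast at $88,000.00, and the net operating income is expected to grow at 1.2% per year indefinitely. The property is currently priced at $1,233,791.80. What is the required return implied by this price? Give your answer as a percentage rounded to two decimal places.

8.33%

P = D₁/(r − g) ⇒ r = D₁/P + g = $88,000.0000/$1,233,791.80 + 0.012 = 0.071325 + 0.012 = 0.083325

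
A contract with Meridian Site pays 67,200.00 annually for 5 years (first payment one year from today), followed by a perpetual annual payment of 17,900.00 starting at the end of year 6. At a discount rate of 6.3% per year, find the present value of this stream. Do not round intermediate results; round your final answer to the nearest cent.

490112.59

PV of 5-year annuity: 67,200.00 × [1 − (1+0.063)^−5] / 0.063 = 280775.51157
Perpetuity value at year 5: 17,900.00 / 0.063 = 284126.98413
PV of perpetuity: 284126.98413 / (1+0.063)^5 = 209337.07852
Total PV = 280775.51157 + 209337.07852 = 490112.59008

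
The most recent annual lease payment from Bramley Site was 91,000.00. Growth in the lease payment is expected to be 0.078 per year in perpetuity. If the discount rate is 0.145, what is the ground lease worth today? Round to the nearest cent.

D₁ = D₀ × (1 + g) = 91,000.00 × 1.078 = 98,098.0000
Growing perpetuity: P = D₁ / (r − g) = 98,098.0000 / (0.145 − 0.078) = 1,464,149.25

1464149.25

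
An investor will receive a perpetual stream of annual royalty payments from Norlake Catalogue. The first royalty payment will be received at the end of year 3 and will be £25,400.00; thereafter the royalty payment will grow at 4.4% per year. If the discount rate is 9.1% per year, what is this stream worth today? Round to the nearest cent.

Value at end of year 2: C₁ / (r − g) = £25,400.00 / (0.091 − 0.044) = £540,425.5319
Discount to today: PV = £540,425.5319 / (1 + 0.091)^2 = £540,425.5319 / 1.190281 = £454,031.89

£454031.89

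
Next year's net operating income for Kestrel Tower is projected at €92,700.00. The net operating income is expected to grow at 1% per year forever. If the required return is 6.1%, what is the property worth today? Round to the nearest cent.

Growing perpetuity: P = D₁ / (r − g) = €92,700.0000 / (0.061 − 0.01) = €1,817,647.06

€1817647.06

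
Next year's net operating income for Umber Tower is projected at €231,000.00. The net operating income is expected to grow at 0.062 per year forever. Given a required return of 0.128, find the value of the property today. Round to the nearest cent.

€3500000.00

Growing perpetuity: P = D₁ / (r − g) = €231,000.0000 / (0.128 − 0.062) = €3,500,000.00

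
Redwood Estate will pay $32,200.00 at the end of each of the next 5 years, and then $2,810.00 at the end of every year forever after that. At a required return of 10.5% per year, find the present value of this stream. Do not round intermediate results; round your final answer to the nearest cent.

$136764.51

PV of 5-year annuity: $32,200.00 × [1 − (1+0.105)^−5] / 0.105 = 120520.03480
Perpetuity value at year 5: $2,810.00 / 0.105 = 26761.90476
PV of perpetuity: 26761.90476 / (1+0.105)^5 = 16244.47315
Total PV = 120520.03480 + 16244.47315 = 136764.50795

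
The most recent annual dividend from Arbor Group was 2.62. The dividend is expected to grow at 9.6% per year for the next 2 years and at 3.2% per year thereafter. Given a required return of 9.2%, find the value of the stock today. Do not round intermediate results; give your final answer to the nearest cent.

D_1 = 2.87152
D_2 = 3.14719
Terminal value at year 2: TV = D_2×(1+g_2)/(r−g_2) = 3.24790/0.06 = 54.13160
P_0 = D_1/(1+r)^1 + D_2/(1+r)^2 + TV/(1+r)^2
    = 2.62960 + 2.63923 + 45.39474 = 50.66357

50.66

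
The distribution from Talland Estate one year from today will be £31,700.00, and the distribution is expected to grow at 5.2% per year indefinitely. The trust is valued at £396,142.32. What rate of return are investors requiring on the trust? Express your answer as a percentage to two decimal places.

P = D₁/(r − g) ⇒ r = D₁/P + g = £31,700.0000/£396,142.32 + 0.052 = 0.080022 + 0.052 = 0.132022

13.20%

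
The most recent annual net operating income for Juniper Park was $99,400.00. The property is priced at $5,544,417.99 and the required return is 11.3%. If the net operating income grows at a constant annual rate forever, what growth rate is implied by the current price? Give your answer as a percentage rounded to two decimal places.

P = D₀(1+g)/(r−g) ⇒ P(r−g) = D₀(1+g) ⇒ g(P+D₀) = P·r − D₀
g = (P·r − D₀)/(P + D₀) = ($5,544,417.99×0.113 − $99,400.00) / ($5,544,417.99 + $99,400.00) = 0.093398

9.34%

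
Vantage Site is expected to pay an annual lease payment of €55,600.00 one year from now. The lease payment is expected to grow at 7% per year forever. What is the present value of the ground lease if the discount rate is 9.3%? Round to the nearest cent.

Growing perpetuity: P = D₁ / (r − g) = €55,600.0000 / (0.093 − 0.07) = €2,417,391.30

€2417391.30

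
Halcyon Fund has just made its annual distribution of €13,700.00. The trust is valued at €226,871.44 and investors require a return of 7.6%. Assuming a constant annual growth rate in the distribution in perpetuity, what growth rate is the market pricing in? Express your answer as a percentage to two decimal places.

P = D₀(1+g)/(r−g) ⇒ P(r−g) = D₀(1+g) ⇒ g(P+D₀) = P·r − D₀
g = (P·r − D₀)/(P + D₀) = (€226,871.44×0.076 − €13,700.00) / (€226,871.44 + €13,700.00) = 0.014724

1.47%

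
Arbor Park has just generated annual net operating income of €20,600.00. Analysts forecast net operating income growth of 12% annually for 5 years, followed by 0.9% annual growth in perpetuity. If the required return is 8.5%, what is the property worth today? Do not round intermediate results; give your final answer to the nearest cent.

D_1 = 23072.00000
D_2 = 25840.64000
D_3 = 28941.51680
D_4 = 32414.49882
D_5 = 36304.23867
Terminal value at year 5: TV = D_5×(1+g_2)/(r−g_2) = 36630.97682/0.076 = 481986.53713
P_0 = D_1/(1+r)^1 + D_2/(1+r)^2 + D_3/(1+r)^3 + D_4/(1+r)^4 + D_5/(1+r)^5 + TV/(1+r)^5
    = 21264.51613 + 21950.46826 + 22658.54788 + 23389.46878 + 24143.96778 + 320542.94061 = 433949.90944

€433949.91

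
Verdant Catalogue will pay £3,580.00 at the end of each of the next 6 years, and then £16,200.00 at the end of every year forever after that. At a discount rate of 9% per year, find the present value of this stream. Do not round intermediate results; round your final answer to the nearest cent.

PV of 6-year annuity: £3,580.00 × [1 − (1+0.09)^−6] / 0.09 = 16059.58855
Perpetuity value at year 6: £16,200.00 / 0.09 = 180000.00000
PV of perpetuity: 180000.00000 / (1+0.09)^6 = 107328.11884
Total PV = 16059.58855 + 107328.11884 = 123387.70739

£123387.71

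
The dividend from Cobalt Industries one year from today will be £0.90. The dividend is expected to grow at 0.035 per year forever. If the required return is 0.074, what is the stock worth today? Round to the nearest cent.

Growing perpetuity: P = D₁ / (r − g) = £0.9000 / (0.074 − 0.035) = £23.08

£23.08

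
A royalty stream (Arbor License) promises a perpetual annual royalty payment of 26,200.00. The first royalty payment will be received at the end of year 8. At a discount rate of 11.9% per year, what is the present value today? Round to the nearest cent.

100217.54

Value at end of year 7: C / r = 26,200.00 / 0.119 = 220,168.0672
Discount to today: PV = 220,168.0672 / (1 + 0.119)^7 = 220,168.0672 / 2.196902 = 100,217.54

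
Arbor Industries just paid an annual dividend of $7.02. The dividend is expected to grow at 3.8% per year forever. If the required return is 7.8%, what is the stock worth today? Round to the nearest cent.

$182.17

D₁ = D₀ × (1 + g) = $7.02 × 1.038 = $7.2868
Growing perpetuity: P = D₁ / (r − g) = $7.2868 / (0.078 − 0.038) = $182.17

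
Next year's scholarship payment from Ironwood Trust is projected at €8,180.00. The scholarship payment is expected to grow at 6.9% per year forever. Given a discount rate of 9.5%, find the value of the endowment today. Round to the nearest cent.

€314615.38

Growing perpetuity: P = D₁ / (r − g) = €8,180.0000 / (0.095 − 0.069) = €314,615.38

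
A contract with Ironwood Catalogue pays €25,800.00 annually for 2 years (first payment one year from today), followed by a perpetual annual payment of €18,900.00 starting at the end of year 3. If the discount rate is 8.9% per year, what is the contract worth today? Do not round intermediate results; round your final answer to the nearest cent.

€224513.90

PV of 2-year annuity: €25,800.00 × [1 − (1+0.089)^−2] / 0.089 = 45446.70345
Perpetuity value at year 2: €18,900.00 / 0.089 = 212359.55056
PV of perpetuity: 212359.55056 / (1+0.089)^2 = 179067.19804
Total PV = 45446.70345 + 179067.19804 = 224513.90148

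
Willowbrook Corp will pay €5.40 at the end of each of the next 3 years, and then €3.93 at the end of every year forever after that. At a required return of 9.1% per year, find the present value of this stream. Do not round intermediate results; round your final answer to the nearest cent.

PV of 3-year annuity: €5.40 × [1 − (1+0.091)^−3] / 0.091 = 13.64467
Perpetuity value at year 3: €3.93 / 0.091 = 43.18681
PV of perpetuity: 43.18681 / (1+0.091)^3 = 33.25653
Total PV = 13.64467 + 33.25653 = 46.90119

€46.90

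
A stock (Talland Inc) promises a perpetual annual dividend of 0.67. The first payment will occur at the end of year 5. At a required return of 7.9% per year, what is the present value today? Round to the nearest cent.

6.26

Value at end of year 4: C / r = 0.67 / 0.079 = 8.4810
Discount to today: PV = 8.4810 / (1 + 0.079)^4 = 8.4810 / 1.355457 = 6.26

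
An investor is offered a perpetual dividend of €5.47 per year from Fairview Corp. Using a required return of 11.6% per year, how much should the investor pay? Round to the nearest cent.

Level perpetuity: PV = C / r = €5.47 / 0.116 = €47.16

€47.16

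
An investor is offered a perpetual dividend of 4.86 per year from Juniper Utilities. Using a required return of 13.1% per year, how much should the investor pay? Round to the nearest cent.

Level perpetuity: PV = C / r = 4.86 / 0.131 = 37.10

37.10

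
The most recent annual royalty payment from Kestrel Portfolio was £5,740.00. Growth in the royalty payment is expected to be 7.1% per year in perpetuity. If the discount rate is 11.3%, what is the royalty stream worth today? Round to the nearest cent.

D₁ = D₀ × (1 + g) = £5,740.00 × 1.071 = £6,147.5400
Growing perpetuity: P = D₁ / (r − g) = £6,147.5400 / (0.113 − 0.071) = £146,370.00

£146370.00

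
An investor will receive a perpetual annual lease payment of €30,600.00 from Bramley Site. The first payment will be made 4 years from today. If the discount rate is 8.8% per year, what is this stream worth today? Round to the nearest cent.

Value at end of year 3: C / r = €30,600.00 / 0.088 = €347,727.2727
Discount to today: PV = €347,727.2727 / (1 + 0.088)^3 = €347,727.2727 / 1.287913 = €269,992.73

€269992.73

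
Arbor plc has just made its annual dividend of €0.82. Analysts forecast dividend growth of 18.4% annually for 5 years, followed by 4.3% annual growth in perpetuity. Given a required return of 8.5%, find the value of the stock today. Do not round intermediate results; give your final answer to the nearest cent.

D_1 = 0.97088
D_2 = 1.14952
D_3 = 1.36103
D_4 = 1.61146
D_5 = 1.90797
Terminal value at year 5: TV = D_5×(1+g_2)/(r−g_2) = 1.99002/0.042 = 47.38134
P_0 = D_1/(1+r)^1 + D_2/(1+r)^2 + D_3/(1+r)^3 + D_4/(1+r)^4 + D_5/(1+r)^5 + TV/(1+r)^5
    = 0.89482 + 0.97647 + 1.06556 + 1.16279 + 1.26889 + 31.51075 = 36.87928

€36.88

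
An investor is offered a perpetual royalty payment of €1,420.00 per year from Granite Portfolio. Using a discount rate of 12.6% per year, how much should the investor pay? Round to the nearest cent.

€11269.84

Level perpetuity: PV = C / r = €1,420.00 / 0.126 = €11,269.84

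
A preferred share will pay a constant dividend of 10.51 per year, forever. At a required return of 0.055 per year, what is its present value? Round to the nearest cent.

Level perpetuity: PV = C / r = 10.51 / 0.055 = 191.09

191.09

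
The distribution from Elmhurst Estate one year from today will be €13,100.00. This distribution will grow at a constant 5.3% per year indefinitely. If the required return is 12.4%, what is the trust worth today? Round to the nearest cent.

€184507.04

Growing perpetuity: P = D₁ / (r − g) = €13,100.0000 / (0.124 − 0.053) = €184,507.04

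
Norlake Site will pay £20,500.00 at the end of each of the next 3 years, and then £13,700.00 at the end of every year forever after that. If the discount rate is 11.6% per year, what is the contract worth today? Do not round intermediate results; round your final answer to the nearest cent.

PV of 3-year annuity: £20,500.00 × [1 − (1+0.116)^−3] / 0.116 = 49577.96632
Perpetuity value at year 3: £13,700.00 / 0.116 = 118103.44828
PV of perpetuity: 118103.44828 / (1+0.116)^3 = 84970.85615
Total PV = 49577.96632 + 84970.85615 = 134548.82247

£134548.82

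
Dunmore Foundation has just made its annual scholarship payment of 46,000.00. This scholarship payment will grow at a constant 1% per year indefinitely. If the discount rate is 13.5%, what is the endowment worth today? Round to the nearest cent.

371680.00

D₁ = D₀ × (1 + g) = 46,000.00 × 1.01 = 46,460.0000
Growing perpetuity: P = D₁ / (r − g) = 46,460.0000 / (0.135 − 0.01) = 371,680.00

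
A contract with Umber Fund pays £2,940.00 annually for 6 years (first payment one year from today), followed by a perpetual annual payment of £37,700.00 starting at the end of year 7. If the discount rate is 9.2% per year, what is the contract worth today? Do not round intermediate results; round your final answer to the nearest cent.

PV of 6-year annuity: £2,940.00 × [1 − (1+0.092)^−6] / 0.092 = 13110.32707
Perpetuity value at year 6: £37,700.00 / 0.092 = 409782.60870
PV of perpetuity: 409782.60870 / (1+0.092)^6 = 241667.19018
Total PV = 13110.32707 + 241667.19018 = 254777.51725

£254777.52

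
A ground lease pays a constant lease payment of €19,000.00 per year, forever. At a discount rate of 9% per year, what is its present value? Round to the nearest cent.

€211111.11

Level perpetuity: PV = C / r = €19,000.00 / 0.09 = €211,111.11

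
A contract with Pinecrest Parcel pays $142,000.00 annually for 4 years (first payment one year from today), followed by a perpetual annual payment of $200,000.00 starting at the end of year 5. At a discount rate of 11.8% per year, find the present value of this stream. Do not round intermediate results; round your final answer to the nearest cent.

$1518004.36

PV of 4-year annuity: $142,000.00 × [1 − (1+0.118)^−4] / 0.118 = 433126.67783
Perpetuity value at year 4: $200,000.00 / 0.118 = 1694915.25424
PV of perpetuity: 1694915.25424 / (1+0.118)^4 = 1084877.67983
Total PV = 433126.67783 + 1084877.67983 = 1518004.35766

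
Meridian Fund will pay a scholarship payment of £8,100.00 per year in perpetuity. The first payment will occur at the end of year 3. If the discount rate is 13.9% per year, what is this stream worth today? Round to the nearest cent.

£44918.24

Value at end of year 2: C / r = £8,100.00 / 0.139 = £58,273.3813
Discount to today: PV = £58,273.3813 / (1 + 0.139)^2 = £58,273.3813 / 1.297321 = £44,918.24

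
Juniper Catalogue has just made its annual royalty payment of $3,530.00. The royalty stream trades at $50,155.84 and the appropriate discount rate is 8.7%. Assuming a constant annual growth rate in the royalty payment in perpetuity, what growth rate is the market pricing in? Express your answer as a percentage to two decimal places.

P = D₀(1+g)/(r−g) ⇒ P(r−g) = D₀(1+g) ⇒ g(P+D₀) = P·r − D₀
g = (P·r − D₀)/(P + D₀) = ($50,155.84×0.087 − $3,530.00) / ($50,155.84 + $3,530.00) = 0.015527

1.55%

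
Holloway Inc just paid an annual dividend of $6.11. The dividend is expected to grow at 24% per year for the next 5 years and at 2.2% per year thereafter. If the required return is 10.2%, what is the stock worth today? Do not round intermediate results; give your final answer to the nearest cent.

$184.93

D_1 = 7.57640
D_2 = 9.39474
D_3 = 11.64947
D_4 = 14.44535
D_5 = 17.91223
Terminal value at year 5: TV = D_5×(1+g_2)/(r−g_2) = 18.30630/0.08 = 228.82873
P_0 = D_1/(1+r)^1 + D_2/(1+r)^2 + D_3/(1+r)^3 + D_4/(1+r)^4 + D_5/(1+r)^5 + TV/(1+r)^5
    = 6.87514 + 7.73609 + 8.70485 + 9.79494 + 11.02152 + 140.79997 = 184.93251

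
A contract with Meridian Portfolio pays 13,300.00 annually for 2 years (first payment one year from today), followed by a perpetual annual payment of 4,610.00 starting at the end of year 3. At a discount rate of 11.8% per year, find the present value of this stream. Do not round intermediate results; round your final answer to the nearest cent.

53793.03

PV of 2-year annuity: 13,300.00 × [1 − (1+0.118)^−2] / 0.118 = 22536.89024
Perpetuity value at year 2: 4,610.00 / 0.118 = 39067.79661
PV of perpetuity: 39067.79661 / (1+0.118)^2 = 31256.13766
Total PV = 22536.89024 + 31256.13766 = 53793.02790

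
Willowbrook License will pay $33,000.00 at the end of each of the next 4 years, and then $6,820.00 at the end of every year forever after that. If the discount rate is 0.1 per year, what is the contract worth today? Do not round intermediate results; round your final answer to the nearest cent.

PV of 4-year annuity: $33,000.00 × [1 − (1+0.1)^−4] / 0.1 = 104605.55973
Perpetuity value at year 4: $6,820.00 / 0.1 = 68200.00000
PV of perpetuity: 68200.00000 / (1+0.1)^4 = 46581.51766
Total PV = 104605.55973 + 46581.51766 = 151187.07739

$151187.08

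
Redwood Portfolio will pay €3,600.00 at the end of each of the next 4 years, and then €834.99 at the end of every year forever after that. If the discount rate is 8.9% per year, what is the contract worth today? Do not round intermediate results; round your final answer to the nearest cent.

PV of 4-year annuity: €3,600.00 × [1 − (1+0.089)^−4] / 0.089 = 11688.63734
Perpetuity value at year 4: €834.99 / 0.089 = 9381.91011
PV of perpetuity: 9381.91011 / (1+0.089)^4 = 6670.82809
Total PV = 11688.63734 + 6670.82809 = 18359.46543

€18359.47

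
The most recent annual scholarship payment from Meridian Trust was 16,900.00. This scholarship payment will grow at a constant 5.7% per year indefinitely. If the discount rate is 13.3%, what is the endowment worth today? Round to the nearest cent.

D₁ = D₀ × (1 + g) = 16,900.00 × 1.057 = 17,863.3000
Growing perpetuity: P = D₁ / (r − g) = 17,863.3000 / (0.133 − 0.057) = 235,043.42

235043.42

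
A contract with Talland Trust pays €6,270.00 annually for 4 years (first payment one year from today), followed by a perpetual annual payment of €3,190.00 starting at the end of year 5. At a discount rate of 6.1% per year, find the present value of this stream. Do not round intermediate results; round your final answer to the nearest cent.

€62943.21

PV of 4-year annuity: €6,270.00 × [1 − (1+0.061)^−4] / 0.061 = 21676.55490
Perpetuity value at year 4: €3,190.00 / 0.061 = 52295.08197
PV of perpetuity: 52295.08197 / (1+0.061)^4 = 41266.65930
Total PV = 21676.55490 + 41266.65930 = 62943.21420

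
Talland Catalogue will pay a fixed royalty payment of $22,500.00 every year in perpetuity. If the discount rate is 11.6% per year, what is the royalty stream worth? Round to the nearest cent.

$193965.52

Level perpetuity: PV = C / r = $22,500.00 / 0.116 = $193,965.52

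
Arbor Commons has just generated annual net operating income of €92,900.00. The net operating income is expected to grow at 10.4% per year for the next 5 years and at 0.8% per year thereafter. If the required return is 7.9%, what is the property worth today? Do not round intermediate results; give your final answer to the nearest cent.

€1976760.45

D_1 = 102561.60000
D_2 = 113228.00640
D_3 = 125003.71907
D_4 = 138004.10585
D_5 = 152356.53286
Terminal value at year 5: TV = D_5×(1+g_2)/(r−g_2) = 153575.38512/0.071 = 2163033.59323
P_0 = D_1/(1+r)^1 + D_2/(1+r)^2 + D_3/(1+r)^3 + D_4/(1+r)^4 + D_5/(1+r)^5 + TV/(1+r)^5
    = 95052.45598 + 97254.78350 + 99508.13808 + 101813.70198 + 104172.68488 + 1478958.68115 = 1976760.44558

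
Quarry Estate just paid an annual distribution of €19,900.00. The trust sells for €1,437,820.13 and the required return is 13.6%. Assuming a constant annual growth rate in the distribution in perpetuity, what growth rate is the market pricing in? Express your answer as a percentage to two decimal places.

P = D₀(1+g)/(r−g) ⇒ P(r−g) = D₀(1+g) ⇒ g(P+D₀) = P·r − D₀
g = (P·r − D₀)/(P + D₀) = (€1,437,820.13×0.136 − €19,900.00) / (€1,437,820.13 + €19,900.00) = 0.120492

12.05%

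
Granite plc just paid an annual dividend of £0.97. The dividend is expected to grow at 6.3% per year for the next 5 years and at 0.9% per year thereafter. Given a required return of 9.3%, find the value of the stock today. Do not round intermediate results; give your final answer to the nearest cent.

£14.60

D_1 = 1.03111
D_2 = 1.09607
D_3 = 1.16512
D_4 = 1.23853
D_5 = 1.31655
Terminal value at year 5: TV = D_5×(1+g_2)/(r−g_2) = 1.32840/0.084 = 15.81430
P_0 = D_1/(1+r)^1 + D_2/(1+r)^2 + D_3/(1+r)^3 + D_4/(1+r)^4 + D_5/(1+r)^5 + TV/(1+r)^5
    = 0.94338 + 0.91748 + 0.89230 + 0.86781 + 0.84399 + 10.13793 = 14.60288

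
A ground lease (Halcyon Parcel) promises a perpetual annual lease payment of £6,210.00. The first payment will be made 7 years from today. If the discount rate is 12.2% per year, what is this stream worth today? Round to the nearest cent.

£25513.77

Value at end of year 6: C / r = £6,210.00 / 0.122 = £50,901.6393
Discount to today: PV = £50,901.6393 / (1 + 0.122)^6 = £50,901.6393 / 1.995065 = £25,513.77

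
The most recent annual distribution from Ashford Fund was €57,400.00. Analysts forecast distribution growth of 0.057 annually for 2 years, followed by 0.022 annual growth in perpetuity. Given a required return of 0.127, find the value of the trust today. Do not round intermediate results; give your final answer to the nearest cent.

D_1 = 60671.80000
D_2 = 64130.09260
Terminal value at year 2: TV = D_2×(1+g_2)/(r−g_2) = 65540.95464/0.105 = 624199.56797
P_0 = D_1/(1+r)^1 + D_2/(1+r)^2 + TV/(1+r)^2
    = 53834.78261 + 50491.00729 + 491445.80430 = 595771.59420

€595771.59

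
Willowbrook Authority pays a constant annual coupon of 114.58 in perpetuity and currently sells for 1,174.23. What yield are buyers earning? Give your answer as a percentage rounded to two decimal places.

9.76%

P = C/r ⇒ r = C/P = 114.58/1,174.23 = 0.097579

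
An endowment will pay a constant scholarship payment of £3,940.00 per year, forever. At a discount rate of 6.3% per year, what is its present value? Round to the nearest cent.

£62539.68

Level perpetuity: PV = C / r = £3,940.00 / 0.063 = £62,539.68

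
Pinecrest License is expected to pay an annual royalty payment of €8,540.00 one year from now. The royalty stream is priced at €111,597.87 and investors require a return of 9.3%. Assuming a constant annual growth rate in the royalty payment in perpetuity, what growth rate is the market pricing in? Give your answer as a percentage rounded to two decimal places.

P = D₁/(r−g) ⇒ g = r − D₁/P = 0.093 − €8,540.00/€111,597.87 = 0.016475

1.65%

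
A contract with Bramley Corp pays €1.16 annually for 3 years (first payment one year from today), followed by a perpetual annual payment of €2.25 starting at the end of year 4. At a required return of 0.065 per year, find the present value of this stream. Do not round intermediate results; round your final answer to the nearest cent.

€31.73

PV of 3-year annuity: €1.16 × [1 − (1+0.065)^−3] / 0.065 = 3.07223
Perpetuity value at year 3: €2.25 / 0.065 = 34.61538
PV of perpetuity: 34.61538 / (1+0.065)^3 = 28.65631
Total PV = 3.07223 + 28.65631 = 31.72855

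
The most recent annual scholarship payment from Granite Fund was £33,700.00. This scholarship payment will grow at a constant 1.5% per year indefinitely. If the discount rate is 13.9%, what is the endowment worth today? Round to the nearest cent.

D₁ = D₀ × (1 + g) = £33,700.00 × 1.015 = £34,205.5000
Growing perpetuity: P = D₁ / (r − g) = £34,205.5000 / (0.139 − 0.015) = £275,850.81

£275850.81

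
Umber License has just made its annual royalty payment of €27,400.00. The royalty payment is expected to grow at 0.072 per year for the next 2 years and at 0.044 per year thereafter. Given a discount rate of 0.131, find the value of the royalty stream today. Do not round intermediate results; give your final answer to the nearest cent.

D_1 = 29372.80000
D_2 = 31487.64160
Terminal value at year 2: TV = D_2×(1+g_2)/(r−g_2) = 32873.09783/0.087 = 377851.69920
P_0 = D_1/(1+r)^1 + D_2/(1+r)^2 + TV/(1+r)^2
    = 25970.64545 + 24615.85492 + 295390.25908 = 345976.75945

€345976.76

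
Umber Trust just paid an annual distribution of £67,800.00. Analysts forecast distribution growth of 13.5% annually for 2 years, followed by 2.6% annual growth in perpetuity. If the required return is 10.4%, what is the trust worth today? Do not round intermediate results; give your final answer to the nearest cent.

£1083983.52

D_1 = 76953.00000
D_2 = 87341.65500
Terminal value at year 2: TV = D_2×(1+g_2)/(r−g_2) = 89612.53803/0.078 = 1148878.69269
P_0 = D_1/(1+r)^1 + D_2/(1+r)^2 + TV/(1+r)^2
    = 69703.80435 + 71661.06697 + 942618.65014 = 1083983.52146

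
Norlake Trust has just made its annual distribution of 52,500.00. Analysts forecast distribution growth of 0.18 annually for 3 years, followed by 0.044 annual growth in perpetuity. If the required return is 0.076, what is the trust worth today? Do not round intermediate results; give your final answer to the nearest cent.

2448969.90

D_1 = 61950.00000
D_2 = 73101.00000
D_3 = 86259.18000
Terminal value at year 3: TV = D_3×(1+g_2)/(r−g_2) = 90054.58392/0.032 = 2814205.74750
P_0 = D_1/(1+r)^1 + D_2/(1+r)^2 + D_3/(1+r)^3 + TV/(1+r)^3
    = 57574.34944 + 63139.15645 + 69241.82585 + 2259014.56831 = 2448969.90005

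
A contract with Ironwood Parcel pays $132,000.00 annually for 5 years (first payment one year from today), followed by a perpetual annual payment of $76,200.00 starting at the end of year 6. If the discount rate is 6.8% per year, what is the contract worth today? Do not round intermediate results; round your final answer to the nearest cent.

$1350609.68

PV of 5-year annuity: $132,000.00 × [1 − (1+0.068)^−5] / 0.068 = 544136.74710
Perpetuity value at year 5: $76,200.00 / 0.068 = 1120588.23529
PV of perpetuity: 1120588.23529 / (1+0.068)^5 = 806472.93128
Total PV = 544136.74710 + 806472.93128 = 1350609.67839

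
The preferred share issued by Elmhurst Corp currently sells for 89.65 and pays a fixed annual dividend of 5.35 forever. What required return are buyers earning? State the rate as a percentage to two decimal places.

P = C/r ⇒ r = C/P = 5.35/89.65 = 0.059677

5.97%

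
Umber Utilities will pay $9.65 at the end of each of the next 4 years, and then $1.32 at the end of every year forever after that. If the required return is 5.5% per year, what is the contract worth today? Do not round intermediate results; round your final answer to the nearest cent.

$53.20

PV of 4-year annuity: $9.65 × [1 − (1+0.055)^−4] / 0.055 = 33.82470
Perpetuity value at year 4: $1.32 / 0.055 = 24.00000
PV of perpetuity: 24.00000 / (1+0.055)^4 = 19.37320
Total PV = 33.82470 + 19.37320 = 53.19790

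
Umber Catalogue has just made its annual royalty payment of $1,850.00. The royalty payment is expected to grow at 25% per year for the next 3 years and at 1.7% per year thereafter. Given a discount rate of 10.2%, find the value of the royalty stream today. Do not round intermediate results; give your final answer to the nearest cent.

$39482.90

D_1 = 2312.50000
D_2 = 2890.62500
D_3 = 3613.28125
Terminal value at year 3: TV = D_3×(1+g_2)/(r−g_2) = 3674.70703/0.085 = 43231.84743
P_0 = D_1/(1+r)^1 + D_2/(1+r)^2 + D_3/(1+r)^3 + TV/(1+r)^3
    = 2098.45735 + 2380.28284 + 2699.95785 + 32304.20154 = 39482.89958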